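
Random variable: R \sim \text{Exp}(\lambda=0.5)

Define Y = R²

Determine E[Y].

E[R²] = Var(R) + (E[R])² = 4 + 4 = 8

8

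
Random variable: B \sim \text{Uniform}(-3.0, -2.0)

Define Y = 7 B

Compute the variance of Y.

For Y = aB + b: Var(Y) = a² * Var(B)
Var(B) = (-2 + 3)^2/12 = 0.083333333
Var(Y) = 7² * 0.083333333 = 49 * 0.083333333 = 4.0833333

4.0833333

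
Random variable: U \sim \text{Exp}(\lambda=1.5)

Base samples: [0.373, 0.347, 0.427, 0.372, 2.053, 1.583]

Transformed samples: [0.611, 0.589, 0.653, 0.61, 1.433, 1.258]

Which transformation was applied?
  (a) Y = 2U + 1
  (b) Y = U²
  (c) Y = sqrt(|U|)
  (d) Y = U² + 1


Checking option (c) Y = sqrt(|U|):
  U = 0.373 -> Y = 0.611 ✓
  U = 0.347 -> Y = 0.589 ✓
  U = 0.427 -> Y = 0.653 ✓
All samples match this transformation.

(c) sqrt(|U|)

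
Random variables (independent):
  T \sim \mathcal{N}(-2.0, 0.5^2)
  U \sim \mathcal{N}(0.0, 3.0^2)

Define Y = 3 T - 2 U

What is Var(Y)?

For independent RVs: Var(aX + bY) = a²Var(X) + b²Var(Y)
Var(T) = 0.25
Var(U) = 9
Var(Y) = 3²*0.25 + (-2)²*9
= 9*0.25 + 4*9 = 38.25

38.25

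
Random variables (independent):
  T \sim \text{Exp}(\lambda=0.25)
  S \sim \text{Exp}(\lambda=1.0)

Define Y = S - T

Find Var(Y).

For independent RVs: Var(aX + bY) = a²Var(X) + b²Var(Y)
Var(T) = 16
Var(S) = 1
Var(Y) = (-1)²*16 + 1²*1
= 1*16 + 1*1 = 17

17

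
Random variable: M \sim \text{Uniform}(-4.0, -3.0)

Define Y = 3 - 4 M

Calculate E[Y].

For Y = -4M + 3:
E[Y] = -4 * E[M] + 3
E[M] = (-4 - 3)/2 = -3.5
E[Y] = -4 * (-3.5) + 3 = 17

17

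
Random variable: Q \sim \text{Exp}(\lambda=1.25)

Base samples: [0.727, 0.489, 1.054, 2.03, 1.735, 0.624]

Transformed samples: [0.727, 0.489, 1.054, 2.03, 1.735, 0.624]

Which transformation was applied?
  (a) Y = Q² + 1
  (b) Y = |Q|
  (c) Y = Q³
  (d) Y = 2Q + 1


Checking option (b) Y = |Q|:
  Q = 0.727 -> Y = 0.727 ✓
  Q = 0.489 -> Y = 0.489 ✓
  Q = 1.054 -> Y = 1.054 ✓
All samples match this transformation.

(b) |Q|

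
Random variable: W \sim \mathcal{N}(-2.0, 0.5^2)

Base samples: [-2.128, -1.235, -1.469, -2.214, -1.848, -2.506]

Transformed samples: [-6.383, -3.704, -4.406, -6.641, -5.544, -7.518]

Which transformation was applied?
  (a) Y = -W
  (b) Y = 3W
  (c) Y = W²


Checking option (b) Y = 3W:
  W = -2.128 -> Y = -6.383 ✓
  W = -1.235 -> Y = -3.704 ✓
  W = -1.469 -> Y = -4.406 ✓
All samples match this transformation.

(b) 3W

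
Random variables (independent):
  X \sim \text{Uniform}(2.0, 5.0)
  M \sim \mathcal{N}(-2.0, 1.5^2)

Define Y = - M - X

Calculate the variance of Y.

For independent RVs: Var(aX + bY) = a²Var(X) + b²Var(Y)
Var(X) = 0.75
Var(M) = 2.25
Var(Y) = (-1)²*0.75 + (-1)²*2.25
= 1*0.75 + 1*2.25 = 3

3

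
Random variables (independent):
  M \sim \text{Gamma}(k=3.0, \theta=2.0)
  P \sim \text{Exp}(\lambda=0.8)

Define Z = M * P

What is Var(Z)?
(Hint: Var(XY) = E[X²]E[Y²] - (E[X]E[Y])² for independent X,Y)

Var(XY) = E[X²]E[Y²] - (E[X]E[Y])²
E[M] = 6, Var(M) = 12
E[P] = 1.25, Var(P) = 1.5625
E[M²] = 12 + 6² = 48
E[P²] = 1.5625 + 1.25² = 3.125
Var(Z) = 48*3.125 - (6*1.25)²
= 150 - 56.25 = 93.75

93.75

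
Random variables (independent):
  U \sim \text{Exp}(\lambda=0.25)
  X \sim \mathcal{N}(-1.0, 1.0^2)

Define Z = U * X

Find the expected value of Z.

For independent RVs: E[XY] = E[X]*E[Y]
E[U] = 4
E[X] = -1
E[Z] = 4 * (-1) = -4

-4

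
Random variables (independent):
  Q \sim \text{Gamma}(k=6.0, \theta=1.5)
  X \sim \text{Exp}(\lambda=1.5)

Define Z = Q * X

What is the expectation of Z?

For independent RVs: E[XY] = E[X]*E[Y]
E[Q] = 9
E[X] = 0.66666667
E[Z] = 9 * 0.66666667 = 6

6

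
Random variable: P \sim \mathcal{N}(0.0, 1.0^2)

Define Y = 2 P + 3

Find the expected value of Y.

For Y = 2P + 3:
E[Y] = 2 * E[P] + 3
E[P] = 0.0 = 0
E[Y] = 2 * 0 + 3 = 3

3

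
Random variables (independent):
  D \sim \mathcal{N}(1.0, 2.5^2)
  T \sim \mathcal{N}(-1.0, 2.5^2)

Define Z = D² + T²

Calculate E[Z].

E[Z] = E[D²] + E[T²]
E[D²] = Var(D) + E[D]² = 6.25 + 1 = 7.25
E[T²] = Var(T) + E[T]² = 6.25 + 1 = 7.25
E[Z] = 7.25 + 7.25 = 14.5

14.5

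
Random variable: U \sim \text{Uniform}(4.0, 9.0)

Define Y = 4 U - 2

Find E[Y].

For Y = 4U - 2:
E[Y] = 4 * E[U] - 2
E[U] = (4 + 9)/2 = 6.5
E[Y] = 4 * 6.5 - 2 = 24

24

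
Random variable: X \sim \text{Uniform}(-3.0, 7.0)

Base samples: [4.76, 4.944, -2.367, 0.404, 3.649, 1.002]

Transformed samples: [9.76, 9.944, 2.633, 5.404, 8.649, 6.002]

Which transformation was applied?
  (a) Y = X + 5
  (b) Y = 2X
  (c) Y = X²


Checking option (a) Y = X + 5:
  X = 4.76 -> Y = 9.76 ✓
  X = 4.944 -> Y = 9.944 ✓
  X = -2.367 -> Y = 2.633 ✓
All samples match this transformation.

(a) X + 5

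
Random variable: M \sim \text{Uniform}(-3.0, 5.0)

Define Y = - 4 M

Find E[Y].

For Y = -4M:
E[Y] = -4 * E[M]
E[M] = (-3 + 5)/2 = 1
E[Y] = -4 * 1 = -4

-4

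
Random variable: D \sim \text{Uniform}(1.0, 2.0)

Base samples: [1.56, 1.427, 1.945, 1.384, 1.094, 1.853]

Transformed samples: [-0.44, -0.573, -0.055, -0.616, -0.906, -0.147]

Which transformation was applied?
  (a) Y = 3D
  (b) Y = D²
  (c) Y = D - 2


Checking option (c) Y = D - 2:
  D = 1.56 -> Y = -0.44 ✓
  D = 1.427 -> Y = -0.573 ✓
  D = 1.945 -> Y = -0.055 ✓
All samples match this transformation.

(c) D - 2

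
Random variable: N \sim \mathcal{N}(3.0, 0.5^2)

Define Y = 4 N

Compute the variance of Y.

For Y = aN + b: Var(Y) = a² * Var(N)
Var(N) = 0.5^2 = 0.25
Var(Y) = 4² * 0.25 = 16 * 0.25 = 4

4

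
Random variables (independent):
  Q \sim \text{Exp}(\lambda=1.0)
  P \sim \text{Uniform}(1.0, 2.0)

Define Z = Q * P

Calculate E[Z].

For independent RVs: E[XY] = E[X]*E[Y]
E[Q] = 1
E[P] = 1.5
E[Z] = 1 * 1.5 = 1.5

1.5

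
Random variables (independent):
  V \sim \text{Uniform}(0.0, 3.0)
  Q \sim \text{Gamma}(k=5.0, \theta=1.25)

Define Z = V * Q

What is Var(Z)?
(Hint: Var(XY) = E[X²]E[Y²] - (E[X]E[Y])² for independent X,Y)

Var(XY) = E[X²]E[Y²] - (E[X]E[Y])²
E[V] = 1.5, Var(V) = 0.75
E[Q] = 6.25, Var(Q) = 7.8125
E[V²] = 0.75 + 1.5² = 3
E[Q²] = 7.8125 + 6.25² = 46.875
Var(Z) = 3*46.875 - (1.5*6.25)²
= 140.625 - 87.890625 = 52.734375

52.734375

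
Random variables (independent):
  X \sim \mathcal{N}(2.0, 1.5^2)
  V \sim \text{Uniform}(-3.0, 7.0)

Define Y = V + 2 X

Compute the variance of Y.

For independent RVs: Var(aX + bY) = a²Var(X) + b²Var(Y)
Var(X) = 2.25
Var(V) = 8.3333333
Var(Y) = 2²*2.25 + 1²*8.3333333
= 4*2.25 + 1*8.3333333 = 17.333333

17.333333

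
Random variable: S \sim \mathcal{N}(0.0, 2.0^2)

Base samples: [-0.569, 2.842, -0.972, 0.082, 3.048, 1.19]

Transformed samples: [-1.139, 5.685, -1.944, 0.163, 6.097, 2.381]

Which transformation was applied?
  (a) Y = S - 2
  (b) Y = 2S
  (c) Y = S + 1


Checking option (b) Y = 2S:
  S = -0.569 -> Y = -1.139 ✓
  S = 2.842 -> Y = 5.685 ✓
  S = -0.972 -> Y = -1.944 ✓
All samples match this transformation.

(b) 2S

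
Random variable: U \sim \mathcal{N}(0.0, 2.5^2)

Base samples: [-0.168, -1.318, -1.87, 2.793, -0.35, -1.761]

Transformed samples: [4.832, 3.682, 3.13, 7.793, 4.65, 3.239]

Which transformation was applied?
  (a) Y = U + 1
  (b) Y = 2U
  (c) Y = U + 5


Checking option (c) Y = U + 5:
  U = -0.168 -> Y = 4.832 ✓
  U = -1.318 -> Y = 3.682 ✓
  U = -1.87 -> Y = 3.13 ✓
All samples match this transformation.

(c) U + 5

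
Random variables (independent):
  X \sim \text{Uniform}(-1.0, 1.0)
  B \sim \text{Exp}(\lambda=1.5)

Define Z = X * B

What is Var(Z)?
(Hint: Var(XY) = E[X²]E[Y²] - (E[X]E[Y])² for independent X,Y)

Var(XY) = E[X²]E[Y²] - (E[X]E[Y])²
E[X] = 0, Var(X) = 0.33333333
E[B] = 0.66666667, Var(B) = 0.44444444
E[X²] = 0.33333333 + 0² = 0.33333333
E[B²] = 0.44444444 + 0.66666667² = 0.88888889
Var(Z) = 0.33333333*0.88888889 - (0*0.66666667)²
= 0.2962963 - 0 = 0.2962963

0.2962963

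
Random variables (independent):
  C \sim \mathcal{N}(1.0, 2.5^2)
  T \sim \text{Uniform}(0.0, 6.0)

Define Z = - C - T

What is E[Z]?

E[Z] = -1*E[C] - 1*E[T]
E[C] = 1
E[T] = 3
E[Z] = -1*1 - 1*3 = -4

-4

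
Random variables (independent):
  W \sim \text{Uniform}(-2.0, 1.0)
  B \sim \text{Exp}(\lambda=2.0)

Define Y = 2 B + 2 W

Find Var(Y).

For independent RVs: Var(aX + bY) = a²Var(X) + b²Var(Y)
Var(W) = 0.75
Var(B) = 0.25
Var(Y) = 2²*0.75 + 2²*0.25
= 4*0.75 + 4*0.25 = 4

4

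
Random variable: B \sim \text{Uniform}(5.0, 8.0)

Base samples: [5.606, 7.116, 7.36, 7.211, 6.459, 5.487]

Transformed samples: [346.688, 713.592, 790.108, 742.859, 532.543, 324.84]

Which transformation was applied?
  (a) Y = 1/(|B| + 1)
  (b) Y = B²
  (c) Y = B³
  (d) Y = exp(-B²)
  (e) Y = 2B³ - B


Checking option (e) Y = 2B³ - B:
  B = 5.606 -> Y = 346.688 ✓
  B = 7.116 -> Y = 713.592 ✓
  B = 7.36 -> Y = 790.108 ✓
All samples match this transformation.

(e) 2B³ - B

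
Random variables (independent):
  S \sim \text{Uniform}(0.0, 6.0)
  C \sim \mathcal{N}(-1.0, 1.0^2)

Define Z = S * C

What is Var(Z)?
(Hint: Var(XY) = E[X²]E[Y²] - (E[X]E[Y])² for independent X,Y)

Var(XY) = E[X²]E[Y²] - (E[X]E[Y])²
E[S] = 3, Var(S) = 3
E[C] = -1, Var(C) = 1
E[S²] = 3 + 3² = 12
E[C²] = 1 + (-1)² = 2
Var(Z) = 12*2 - (3*(-1))²
= 24 - 9 = 15

15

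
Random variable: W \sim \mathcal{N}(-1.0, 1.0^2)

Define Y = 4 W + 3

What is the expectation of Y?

For Y = 4W + 3:
E[Y] = 4 * E[W] + 3
E[W] = -1.0 = -1
E[Y] = 4 * (-1) + 3 = -1

-1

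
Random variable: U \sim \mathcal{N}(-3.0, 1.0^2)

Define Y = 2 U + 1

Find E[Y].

For Y = 2U + 1:
E[Y] = 2 * E[U] + 1
E[U] = -3.0 = -3
E[Y] = 2 * (-3) + 1 = -5

-5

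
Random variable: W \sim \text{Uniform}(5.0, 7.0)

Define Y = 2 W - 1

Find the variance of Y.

For Y = aW + b: Var(Y) = a² * Var(W)
Var(W) = (7 - 5)^2/12 = 0.33333333
Var(Y) = 2² * 0.33333333 = 4 * 0.33333333 = 1.3333333

1.3333333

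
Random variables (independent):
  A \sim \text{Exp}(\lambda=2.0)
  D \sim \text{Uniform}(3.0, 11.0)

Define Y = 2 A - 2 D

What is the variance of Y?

For independent RVs: Var(aX + bY) = a²Var(X) + b²Var(Y)
Var(A) = 0.25
Var(D) = 5.3333333
Var(Y) = 2²*0.25 + (-2)²*5.3333333
= 4*0.25 + 4*5.3333333 = 22.333333

22.333333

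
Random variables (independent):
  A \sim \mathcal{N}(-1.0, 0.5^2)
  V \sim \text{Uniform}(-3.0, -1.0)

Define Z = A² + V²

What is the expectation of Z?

E[Z] = E[A²] + E[V²]
E[A²] = Var(A) + E[A]² = 0.25 + 1 = 1.25
E[V²] = Var(V) + E[V]² = 0.33333333 + 4 = 4.3333333
E[Z] = 1.25 + 4.3333333 = 5.5833333

5.5833333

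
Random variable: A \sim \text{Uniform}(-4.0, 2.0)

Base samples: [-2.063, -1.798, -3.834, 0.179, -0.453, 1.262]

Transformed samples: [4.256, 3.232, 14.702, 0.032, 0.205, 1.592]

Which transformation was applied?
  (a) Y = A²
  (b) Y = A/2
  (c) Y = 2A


Checking option (a) Y = A²:
  A = -2.063 -> Y = 4.256 ✓
  A = -1.798 -> Y = 3.232 ✓
  A = -3.834 -> Y = 14.702 ✓
All samples match this transformation.

(a) A²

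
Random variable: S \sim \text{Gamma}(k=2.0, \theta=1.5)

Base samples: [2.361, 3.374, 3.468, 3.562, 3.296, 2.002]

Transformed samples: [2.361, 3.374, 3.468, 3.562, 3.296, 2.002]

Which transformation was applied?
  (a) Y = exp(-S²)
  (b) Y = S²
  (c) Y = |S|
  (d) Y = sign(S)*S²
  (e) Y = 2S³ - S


Checking option (c) Y = |S|:
  S = 2.361 -> Y = 2.361 ✓
  S = 3.374 -> Y = 3.374 ✓
  S = 3.468 -> Y = 3.468 ✓
All samples match this transformation.

(c) |S|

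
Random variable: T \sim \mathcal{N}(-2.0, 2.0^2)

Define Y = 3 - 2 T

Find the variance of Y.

For Y = aT + b: Var(Y) = a² * Var(T)
Var(T) = 2.0^2 = 4
Var(Y) = (-2)² * 4 = 4 * 4 = 16

16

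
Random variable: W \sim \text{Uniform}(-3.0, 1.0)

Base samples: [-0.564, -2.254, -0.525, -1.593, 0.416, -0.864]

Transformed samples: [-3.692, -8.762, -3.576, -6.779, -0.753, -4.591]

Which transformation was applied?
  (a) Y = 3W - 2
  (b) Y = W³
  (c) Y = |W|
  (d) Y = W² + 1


Checking option (a) Y = 3W - 2:
  W = -0.564 -> Y = -3.692 ✓
  W = -2.254 -> Y = -8.762 ✓
  W = -0.525 -> Y = -3.576 ✓
All samples match this transformation.

(a) 3W - 2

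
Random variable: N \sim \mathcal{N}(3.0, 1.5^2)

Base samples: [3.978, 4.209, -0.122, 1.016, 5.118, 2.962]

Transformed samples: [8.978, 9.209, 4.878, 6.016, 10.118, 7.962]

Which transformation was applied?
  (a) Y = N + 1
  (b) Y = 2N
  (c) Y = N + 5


Checking option (c) Y = N + 5:
  N = 3.978 -> Y = 8.978 ✓
  N = 4.209 -> Y = 9.209 ✓
  N = -0.122 -> Y = 4.878 ✓
All samples match this transformation.

(c) N + 5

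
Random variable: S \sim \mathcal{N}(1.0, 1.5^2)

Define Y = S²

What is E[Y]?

Using E[X²] = Var(X) + (E[X])²:
E[S] = 1
Var(S) = 1.5^2 = 2.25
E[S²] = 2.25 + 1² = 2.25 + 1 = 3.25

3.25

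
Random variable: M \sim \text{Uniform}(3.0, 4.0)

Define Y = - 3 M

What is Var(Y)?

For Y = aM + b: Var(Y) = a² * Var(M)
Var(M) = (4 - 3)^2/12 = 0.083333333
Var(Y) = (-3)² * 0.083333333 = 9 * 0.083333333 = 0.75

0.75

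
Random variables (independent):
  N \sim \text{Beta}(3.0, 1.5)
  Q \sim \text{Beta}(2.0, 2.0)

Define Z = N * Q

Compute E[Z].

For independent RVs: E[XY] = E[X]*E[Y]
E[N] = 0.66666667
E[Q] = 0.5
E[Z] = 0.66666667 * 0.5 = 0.33333333

0.33333333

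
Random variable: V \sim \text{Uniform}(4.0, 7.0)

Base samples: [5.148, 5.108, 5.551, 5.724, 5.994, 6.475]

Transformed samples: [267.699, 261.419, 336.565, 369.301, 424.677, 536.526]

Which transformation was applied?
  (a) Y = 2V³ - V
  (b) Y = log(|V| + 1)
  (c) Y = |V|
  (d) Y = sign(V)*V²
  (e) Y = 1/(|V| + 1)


Checking option (a) Y = 2V³ - V:
  V = 5.148 -> Y = 267.699 ✓
  V = 5.108 -> Y = 261.419 ✓
  V = 5.551 -> Y = 336.565 ✓
All samples match this transformation.

(a) 2V³ - V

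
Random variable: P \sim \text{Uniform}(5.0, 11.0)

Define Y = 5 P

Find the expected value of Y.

For Y = 5P:
E[Y] = 5 * E[P]
E[P] = (5 + 11)/2 = 8
E[Y] = 5 * 8 = 40

40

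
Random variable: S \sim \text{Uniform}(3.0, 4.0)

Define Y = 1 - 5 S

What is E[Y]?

For Y = -5S + 1:
E[Y] = -5 * E[S] + 1
E[S] = (3 + 4)/2 = 3.5
E[Y] = -5 * 3.5 + 1 = -16.5

-16.5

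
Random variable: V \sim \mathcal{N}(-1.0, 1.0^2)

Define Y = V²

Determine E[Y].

E[V²] = Var(V) + (E[V])² = 1 + 1 = 2

2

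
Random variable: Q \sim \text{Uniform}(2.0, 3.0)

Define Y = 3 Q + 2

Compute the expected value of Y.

For Y = 3Q + 2:
E[Y] = 3 * E[Q] + 2
E[Q] = (2 + 3)/2 = 2.5
E[Y] = 3 * 2.5 + 2 = 9.5

9.5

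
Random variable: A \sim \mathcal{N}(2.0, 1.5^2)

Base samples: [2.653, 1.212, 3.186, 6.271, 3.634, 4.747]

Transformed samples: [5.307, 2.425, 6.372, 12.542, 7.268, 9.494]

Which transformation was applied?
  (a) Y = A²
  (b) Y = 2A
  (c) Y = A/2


Checking option (b) Y = 2A:
  A = 2.653 -> Y = 5.307 ✓
  A = 1.212 -> Y = 2.425 ✓
  A = 3.186 -> Y = 6.372 ✓
All samples match this transformation.

(b) 2A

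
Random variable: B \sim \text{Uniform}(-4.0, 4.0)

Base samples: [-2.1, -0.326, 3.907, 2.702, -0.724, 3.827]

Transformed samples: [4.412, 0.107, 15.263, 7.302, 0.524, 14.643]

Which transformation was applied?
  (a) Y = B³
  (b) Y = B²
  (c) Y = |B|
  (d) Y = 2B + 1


Checking option (b) Y = B²:
  B = -2.1 -> Y = 4.412 ✓
  B = -0.326 -> Y = 0.107 ✓
  B = 3.907 -> Y = 15.263 ✓
All samples match this transformation.

(b) B²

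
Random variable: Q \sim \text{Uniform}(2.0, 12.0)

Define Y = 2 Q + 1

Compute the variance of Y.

For Y = aQ + b: Var(Y) = a² * Var(Q)
Var(Q) = (12 - 2)^2/12 = 8.3333333
Var(Y) = 2² * 8.3333333 = 4 * 8.3333333 = 33.333333

33.333333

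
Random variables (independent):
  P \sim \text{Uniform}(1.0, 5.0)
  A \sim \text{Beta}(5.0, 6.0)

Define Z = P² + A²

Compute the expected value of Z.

E[Z] = E[P²] + E[A²]
E[P²] = Var(P) + E[P]² = 1.3333333 + 9 = 10.333333
E[A²] = Var(A) + E[A]² = 0.020661157 + 0.20661157 = 0.22727273
E[Z] = 10.333333 + 0.22727273 = 10.560606

10.560606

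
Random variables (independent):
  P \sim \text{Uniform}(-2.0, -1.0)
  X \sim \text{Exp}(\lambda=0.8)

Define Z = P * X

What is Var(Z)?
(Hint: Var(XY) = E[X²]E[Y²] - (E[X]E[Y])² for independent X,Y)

Var(XY) = E[X²]E[Y²] - (E[X]E[Y])²
E[P] = -1.5, Var(P) = 0.083333333
E[X] = 1.25, Var(X) = 1.5625
E[P²] = 0.083333333 + (-1.5)² = 2.3333333
E[X²] = 1.5625 + 1.25² = 3.125
Var(Z) = 2.3333333*3.125 - (-1.5*1.25)²
= 7.2916667 - 3.515625 = 3.7760417

3.7760417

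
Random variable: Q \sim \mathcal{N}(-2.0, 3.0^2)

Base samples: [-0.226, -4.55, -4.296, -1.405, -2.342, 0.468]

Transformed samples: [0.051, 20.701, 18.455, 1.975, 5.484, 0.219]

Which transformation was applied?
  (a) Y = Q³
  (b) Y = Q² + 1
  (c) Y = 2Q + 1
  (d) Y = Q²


Checking option (d) Y = Q²:
  Q = -0.226 -> Y = 0.051 ✓
  Q = -4.55 -> Y = 20.701 ✓
  Q = -4.296 -> Y = 18.455 ✓
All samples match this transformation.

(d) Q²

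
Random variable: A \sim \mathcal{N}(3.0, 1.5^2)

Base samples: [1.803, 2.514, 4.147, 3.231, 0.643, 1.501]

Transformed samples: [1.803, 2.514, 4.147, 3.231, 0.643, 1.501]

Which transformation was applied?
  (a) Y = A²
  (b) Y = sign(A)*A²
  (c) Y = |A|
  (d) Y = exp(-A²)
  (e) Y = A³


Checking option (c) Y = |A|:
  A = 1.803 -> Y = 1.803 ✓
  A = 2.514 -> Y = 2.514 ✓
  A = 4.147 -> Y = 4.147 ✓
All samples match this transformation.

(c) |A|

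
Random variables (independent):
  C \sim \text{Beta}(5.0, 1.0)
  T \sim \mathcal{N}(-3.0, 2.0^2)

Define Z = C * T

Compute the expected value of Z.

For independent RVs: E[XY] = E[X]*E[Y]
E[C] = 0.83333333
E[T] = -3
E[Z] = 0.83333333 * (-3) = -2.5

-2.5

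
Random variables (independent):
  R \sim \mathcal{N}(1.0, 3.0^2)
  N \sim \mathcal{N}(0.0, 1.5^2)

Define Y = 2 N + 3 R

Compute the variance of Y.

For independent RVs: Var(aX + bY) = a²Var(X) + b²Var(Y)
Var(R) = 9
Var(N) = 2.25
Var(Y) = 3²*9 + 2²*2.25
= 9*9 + 4*2.25 = 90

90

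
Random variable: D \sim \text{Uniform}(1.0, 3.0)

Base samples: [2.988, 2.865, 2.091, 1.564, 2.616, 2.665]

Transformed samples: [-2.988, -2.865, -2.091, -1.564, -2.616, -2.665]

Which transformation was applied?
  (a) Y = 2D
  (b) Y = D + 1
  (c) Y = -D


Checking option (c) Y = -D:
  D = 2.988 -> Y = -2.988 ✓
  D = 2.865 -> Y = -2.865 ✓
  D = 2.091 -> Y = -2.091 ✓
All samples match this transformation.

(c) -D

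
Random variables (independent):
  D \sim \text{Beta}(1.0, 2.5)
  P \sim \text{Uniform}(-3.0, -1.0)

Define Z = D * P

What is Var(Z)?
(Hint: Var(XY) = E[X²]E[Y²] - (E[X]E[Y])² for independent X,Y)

Var(XY) = E[X²]E[Y²] - (E[X]E[Y])²
E[D] = 0.28571429, Var(D) = 0.045351474
E[P] = -2, Var(P) = 0.33333333
E[D²] = 0.045351474 + 0.28571429² = 0.12698413
E[P²] = 0.33333333 + (-2)² = 4.3333333
Var(Z) = 0.12698413*4.3333333 - (0.28571429*(-2))²
= 0.55026455 - 0.32653061 = 0.22373394

0.22373394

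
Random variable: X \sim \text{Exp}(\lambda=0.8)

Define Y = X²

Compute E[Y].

E[X²] = Var(X) + (E[X])² = 1.5625 + 1.5625 = 3.125

3.125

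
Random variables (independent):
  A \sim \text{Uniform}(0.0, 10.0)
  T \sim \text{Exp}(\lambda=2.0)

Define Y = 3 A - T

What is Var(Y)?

For independent RVs: Var(aX + bY) = a²Var(X) + b²Var(Y)
Var(A) = 8.3333333
Var(T) = 0.25
Var(Y) = 3²*8.3333333 + (-1)²*0.25
= 9*8.3333333 + 1*0.25 = 75.25

75.25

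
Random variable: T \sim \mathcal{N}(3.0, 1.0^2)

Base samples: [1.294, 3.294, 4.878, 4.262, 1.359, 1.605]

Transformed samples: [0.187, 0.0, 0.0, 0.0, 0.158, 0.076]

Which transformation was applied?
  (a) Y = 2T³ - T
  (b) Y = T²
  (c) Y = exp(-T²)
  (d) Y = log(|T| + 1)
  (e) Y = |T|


Checking option (c) Y = exp(-T²):
  T = 1.294 -> Y = 0.187 ✓
  T = 3.294 -> Y = 0.0 ✓
  T = 4.878 -> Y = 0.0 ✓
All samples match this transformation.

(c) exp(-T²)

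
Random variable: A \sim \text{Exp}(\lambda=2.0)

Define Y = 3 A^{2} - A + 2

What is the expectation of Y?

E[Y] = 3*E[A²] - 1*E[A] + 2
E[A] = 0.5
E[A²] = Var(A) + (E[A])² = 0.25 + 0.25 = 0.5
E[Y] = 3*0.5 - 1*0.5 + 2 = 3

3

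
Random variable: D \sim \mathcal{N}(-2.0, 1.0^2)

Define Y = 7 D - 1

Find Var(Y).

For Y = aD + b: Var(Y) = a² * Var(D)
Var(D) = 1.0^2 = 1
Var(Y) = 7² * 1 = 49 * 1 = 49

49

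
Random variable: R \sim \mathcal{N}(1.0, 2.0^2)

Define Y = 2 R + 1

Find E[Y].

For Y = 2R + 1:
E[Y] = 2 * E[R] + 1
E[R] = 1.0 = 1
E[Y] = 2 * 1 + 1 = 3

3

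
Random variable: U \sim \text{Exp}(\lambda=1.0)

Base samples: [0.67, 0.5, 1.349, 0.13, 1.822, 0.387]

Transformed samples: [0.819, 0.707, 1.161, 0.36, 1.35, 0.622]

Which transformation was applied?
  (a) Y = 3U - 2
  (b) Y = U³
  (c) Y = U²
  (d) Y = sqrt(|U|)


Checking option (d) Y = sqrt(|U|):
  U = 0.67 -> Y = 0.819 ✓
  U = 0.5 -> Y = 0.707 ✓
  U = 1.349 -> Y = 1.161 ✓
All samples match this transformation.

(d) sqrt(|U|)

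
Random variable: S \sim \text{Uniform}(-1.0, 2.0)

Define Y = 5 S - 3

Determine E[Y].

For Y = 5S - 3:
E[Y] = 5 * E[S] - 3
E[S] = (-1 + 2)/2 = 0.5
E[Y] = 5 * 0.5 - 3 = -0.5

-0.5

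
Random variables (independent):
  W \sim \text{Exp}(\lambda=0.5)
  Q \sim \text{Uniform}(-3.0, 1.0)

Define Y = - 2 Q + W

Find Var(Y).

For independent RVs: Var(aX + bY) = a²Var(X) + b²Var(Y)
Var(W) = 4
Var(Q) = 1.3333333
Var(Y) = 1²*4 + (-2)²*1.3333333
= 1*4 + 4*1.3333333 = 9.3333333

9.3333333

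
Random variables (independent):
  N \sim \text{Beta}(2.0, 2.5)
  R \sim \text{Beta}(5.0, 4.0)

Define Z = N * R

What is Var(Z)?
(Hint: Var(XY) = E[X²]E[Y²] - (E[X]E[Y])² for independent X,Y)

Var(XY) = E[X²]E[Y²] - (E[X]E[Y])²
E[N] = 0.44444444, Var(N) = 0.044893378
E[R] = 0.55555556, Var(R) = 0.024691358
E[N²] = 0.044893378 + 0.44444444² = 0.24242424
E[R²] = 0.024691358 + 0.55555556² = 0.33333333
Var(Z) = 0.24242424*0.33333333 - (0.44444444*0.55555556)²
= 0.080808081 - 0.060966316 = 0.019841765

0.019841765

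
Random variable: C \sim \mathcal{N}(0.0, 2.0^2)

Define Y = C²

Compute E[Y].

Using E[X²] = Var(X) + (E[X])²:
E[C] = 0
Var(C) = 2.0^2 = 4
E[C²] = 4 + 0² = 4 + 0 = 4

4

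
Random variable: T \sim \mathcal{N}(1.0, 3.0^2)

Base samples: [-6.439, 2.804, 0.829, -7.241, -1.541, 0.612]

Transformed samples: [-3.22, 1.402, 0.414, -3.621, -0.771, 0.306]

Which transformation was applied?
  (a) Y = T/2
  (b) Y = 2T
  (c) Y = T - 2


Checking option (a) Y = T/2:
  T = -6.439 -> Y = -3.22 ✓
  T = 2.804 -> Y = 1.402 ✓
  T = 0.829 -> Y = 0.414 ✓
All samples match this transformation.

(a) T/2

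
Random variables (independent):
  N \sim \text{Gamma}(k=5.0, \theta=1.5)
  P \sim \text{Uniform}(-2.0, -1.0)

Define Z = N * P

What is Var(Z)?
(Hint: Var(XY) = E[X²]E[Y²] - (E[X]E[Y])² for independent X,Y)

Var(XY) = E[X²]E[Y²] - (E[X]E[Y])²
E[N] = 7.5, Var(N) = 11.25
E[P] = -1.5, Var(P) = 0.083333333
E[N²] = 11.25 + 7.5² = 67.5
E[P²] = 0.083333333 + (-1.5)² = 2.3333333
Var(Z) = 67.5*2.3333333 - (7.5*(-1.5))²
= 157.5 - 126.5625 = 30.9375

30.9375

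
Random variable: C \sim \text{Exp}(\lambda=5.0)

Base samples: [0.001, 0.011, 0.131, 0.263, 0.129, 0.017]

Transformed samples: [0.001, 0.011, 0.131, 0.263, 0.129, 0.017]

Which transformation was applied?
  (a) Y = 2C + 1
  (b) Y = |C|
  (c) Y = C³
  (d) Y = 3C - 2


Checking option (b) Y = |C|:
  C = 0.001 -> Y = 0.001 ✓
  C = 0.011 -> Y = 0.011 ✓
  C = 0.131 -> Y = 0.131 ✓
All samples match this transformation.

(b) |C|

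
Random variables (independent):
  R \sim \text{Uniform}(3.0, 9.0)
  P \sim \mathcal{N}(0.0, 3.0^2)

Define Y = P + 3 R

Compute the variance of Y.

For independent RVs: Var(aX + bY) = a²Var(X) + b²Var(Y)
Var(R) = 3
Var(P) = 9
Var(Y) = 3²*3 + 1²*9
= 9*3 + 1*9 = 36

36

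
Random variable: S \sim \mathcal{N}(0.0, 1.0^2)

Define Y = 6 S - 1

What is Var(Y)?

For Y = aS + b: Var(Y) = a² * Var(S)
Var(S) = 1.0^2 = 1
Var(Y) = 6² * 1 = 36 * 1 = 36

36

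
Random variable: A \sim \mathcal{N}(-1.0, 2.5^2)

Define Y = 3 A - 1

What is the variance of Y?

For Y = aA + b: Var(Y) = a² * Var(A)
Var(A) = 2.5^2 = 6.25
Var(Y) = 3² * 6.25 = 9 * 6.25 = 56.25

56.25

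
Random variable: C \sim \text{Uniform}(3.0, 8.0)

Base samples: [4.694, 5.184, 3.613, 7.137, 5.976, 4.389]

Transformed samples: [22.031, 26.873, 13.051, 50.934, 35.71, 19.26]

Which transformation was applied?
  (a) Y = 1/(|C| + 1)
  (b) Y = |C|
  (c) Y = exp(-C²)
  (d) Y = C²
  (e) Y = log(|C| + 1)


Checking option (d) Y = C²:
  C = 4.694 -> Y = 22.031 ✓
  C = 5.184 -> Y = 26.873 ✓
  C = 3.613 -> Y = 13.051 ✓
All samples match this transformation.

(d) C²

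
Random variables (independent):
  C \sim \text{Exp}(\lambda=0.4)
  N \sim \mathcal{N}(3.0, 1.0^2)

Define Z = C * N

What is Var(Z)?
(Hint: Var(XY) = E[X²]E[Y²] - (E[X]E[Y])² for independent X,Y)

Var(XY) = E[X²]E[Y²] - (E[X]E[Y])²
E[C] = 2.5, Var(C) = 6.25
E[N] = 3, Var(N) = 1
E[C²] = 6.25 + 2.5² = 12.5
E[N²] = 1 + 3² = 10
Var(Z) = 12.5*10 - (2.5*3)²
= 125 - 56.25 = 68.75

68.75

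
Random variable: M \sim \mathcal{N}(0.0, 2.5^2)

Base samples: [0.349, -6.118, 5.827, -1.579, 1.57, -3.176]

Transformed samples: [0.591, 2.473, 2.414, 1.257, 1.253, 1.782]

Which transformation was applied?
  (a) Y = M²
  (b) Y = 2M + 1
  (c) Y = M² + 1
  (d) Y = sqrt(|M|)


Checking option (d) Y = sqrt(|M|):
  M = 0.349 -> Y = 0.591 ✓
  M = -6.118 -> Y = 2.473 ✓
  M = 5.827 -> Y = 2.414 ✓
All samples match this transformation.

(d) sqrt(|M|)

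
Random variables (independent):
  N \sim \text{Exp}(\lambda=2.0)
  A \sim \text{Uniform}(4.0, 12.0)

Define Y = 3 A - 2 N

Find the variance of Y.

For independent RVs: Var(aX + bY) = a²Var(X) + b²Var(Y)
Var(N) = 0.25
Var(A) = 5.3333333
Var(Y) = (-2)²*0.25 + 3²*5.3333333
= 4*0.25 + 9*5.3333333 = 49

49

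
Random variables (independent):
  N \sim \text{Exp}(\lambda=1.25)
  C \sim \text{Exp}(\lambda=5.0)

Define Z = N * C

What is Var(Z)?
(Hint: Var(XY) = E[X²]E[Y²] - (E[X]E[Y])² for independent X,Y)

Var(XY) = E[X²]E[Y²] - (E[X]E[Y])²
E[N] = 0.8, Var(N) = 0.64
E[C] = 0.2, Var(C) = 0.04
E[N²] = 0.64 + 0.8² = 1.28
E[C²] = 0.04 + 0.2² = 0.08
Var(Z) = 1.28*0.08 - (0.8*0.2)²
= 0.1024 - 0.0256 = 0.0768

0.0768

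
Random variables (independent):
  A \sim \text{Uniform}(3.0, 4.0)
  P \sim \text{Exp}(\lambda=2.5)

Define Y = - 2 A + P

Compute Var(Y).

For independent RVs: Var(aX + bY) = a²Var(X) + b²Var(Y)
Var(A) = 0.083333333
Var(P) = 0.16
Var(Y) = (-2)²*0.083333333 + 1²*0.16
= 4*0.083333333 + 1*0.16 = 0.49333333

0.49333333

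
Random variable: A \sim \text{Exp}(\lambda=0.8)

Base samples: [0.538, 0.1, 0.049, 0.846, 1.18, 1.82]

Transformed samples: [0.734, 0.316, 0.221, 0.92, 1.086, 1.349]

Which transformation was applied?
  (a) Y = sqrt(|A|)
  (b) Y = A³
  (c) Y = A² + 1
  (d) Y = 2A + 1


Checking option (a) Y = sqrt(|A|):
  A = 0.538 -> Y = 0.734 ✓
  A = 0.1 -> Y = 0.316 ✓
  A = 0.049 -> Y = 0.221 ✓
All samples match this transformation.

(a) sqrt(|A|)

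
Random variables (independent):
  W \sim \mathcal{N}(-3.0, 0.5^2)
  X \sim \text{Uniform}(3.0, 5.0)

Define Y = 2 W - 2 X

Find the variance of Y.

For independent RVs: Var(aX + bY) = a²Var(X) + b²Var(Y)
Var(W) = 0.25
Var(X) = 0.33333333
Var(Y) = 2²*0.25 + (-2)²*0.33333333
= 4*0.25 + 4*0.33333333 = 2.3333333

2.3333333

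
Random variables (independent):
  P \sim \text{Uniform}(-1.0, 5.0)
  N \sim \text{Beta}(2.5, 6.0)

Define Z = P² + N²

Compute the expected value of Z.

E[Z] = E[P²] + E[N²]
E[P²] = Var(P) + E[P]² = 3 + 4 = 7
E[N²] = Var(N) + E[N]² = 0.021853943 + 0.08650519 = 0.10835913
E[Z] = 7 + 0.10835913 = 7.1083591

7.1083591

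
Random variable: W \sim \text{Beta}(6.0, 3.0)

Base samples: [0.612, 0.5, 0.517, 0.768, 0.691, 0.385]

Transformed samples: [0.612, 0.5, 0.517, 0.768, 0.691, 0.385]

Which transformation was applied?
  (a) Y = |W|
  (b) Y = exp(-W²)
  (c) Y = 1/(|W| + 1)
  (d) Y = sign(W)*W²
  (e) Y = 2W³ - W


Checking option (a) Y = |W|:
  W = 0.612 -> Y = 0.612 ✓
  W = 0.5 -> Y = 0.5 ✓
  W = 0.517 -> Y = 0.517 ✓
All samples match this transformation.

(a) |W|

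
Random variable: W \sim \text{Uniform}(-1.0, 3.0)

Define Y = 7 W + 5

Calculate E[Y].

For Y = 7W + 5:
E[Y] = 7 * E[W] + 5
E[W] = (-1 + 3)/2 = 1
E[Y] = 7 * 1 + 5 = 12

12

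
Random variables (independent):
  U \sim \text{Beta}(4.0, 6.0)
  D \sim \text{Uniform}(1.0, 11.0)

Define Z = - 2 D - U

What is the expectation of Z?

E[Z] = -1*E[U] - 2*E[D]
E[U] = 0.4
E[D] = 6
E[Z] = -1*0.4 - 2*6 = -12.4

-12.4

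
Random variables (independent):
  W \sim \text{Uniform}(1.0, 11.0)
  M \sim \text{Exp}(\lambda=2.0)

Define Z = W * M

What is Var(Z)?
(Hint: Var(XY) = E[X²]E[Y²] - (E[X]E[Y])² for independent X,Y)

Var(XY) = E[X²]E[Y²] - (E[X]E[Y])²
E[W] = 6, Var(W) = 8.3333333
E[M] = 0.5, Var(M) = 0.25
E[W²] = 8.3333333 + 6² = 44.333333
E[M²] = 0.25 + 0.5² = 0.5
Var(Z) = 44.333333*0.5 - (6*0.5)²
= 22.166667 - 9 = 13.166667

13.166667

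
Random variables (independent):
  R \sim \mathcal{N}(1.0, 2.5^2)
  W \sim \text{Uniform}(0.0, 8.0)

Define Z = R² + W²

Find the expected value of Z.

E[Z] = E[R²] + E[W²]
E[R²] = Var(R) + E[R]² = 6.25 + 1 = 7.25
E[W²] = Var(W) + E[W]² = 5.3333333 + 16 = 21.333333
E[Z] = 7.25 + 21.333333 = 28.583333

28.583333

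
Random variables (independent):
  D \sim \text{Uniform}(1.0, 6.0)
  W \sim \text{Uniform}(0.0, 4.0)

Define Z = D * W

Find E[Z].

For independent RVs: E[XY] = E[X]*E[Y]
E[D] = 3.5
E[W] = 2
E[Z] = 3.5 * 2 = 7

7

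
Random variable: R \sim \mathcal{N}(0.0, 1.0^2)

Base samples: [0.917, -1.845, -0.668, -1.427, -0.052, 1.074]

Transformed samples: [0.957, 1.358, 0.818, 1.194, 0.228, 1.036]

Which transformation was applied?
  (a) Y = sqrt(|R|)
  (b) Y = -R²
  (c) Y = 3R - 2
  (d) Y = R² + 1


Checking option (a) Y = sqrt(|R|):
  R = 0.917 -> Y = 0.957 ✓
  R = -1.845 -> Y = 1.358 ✓
  R = -0.668 -> Y = 0.818 ✓
All samples match this transformation.

(a) sqrt(|R|)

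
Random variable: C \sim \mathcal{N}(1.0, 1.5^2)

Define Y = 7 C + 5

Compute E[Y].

For Y = 7C + 5:
E[Y] = 7 * E[C] + 5
E[C] = 1.0 = 1
E[Y] = 7 * 1 + 5 = 12

12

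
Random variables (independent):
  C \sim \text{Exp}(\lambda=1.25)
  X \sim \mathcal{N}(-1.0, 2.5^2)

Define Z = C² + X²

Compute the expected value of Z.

E[Z] = E[C²] + E[X²]
E[C²] = Var(C) + E[C]² = 0.64 + 0.64 = 1.28
E[X²] = Var(X) + E[X]² = 6.25 + 1 = 7.25
E[Z] = 1.28 + 7.25 = 8.53

8.53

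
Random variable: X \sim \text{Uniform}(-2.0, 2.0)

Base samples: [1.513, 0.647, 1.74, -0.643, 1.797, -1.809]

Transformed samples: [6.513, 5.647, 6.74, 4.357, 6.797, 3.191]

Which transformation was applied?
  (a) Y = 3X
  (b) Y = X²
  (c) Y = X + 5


Checking option (c) Y = X + 5:
  X = 1.513 -> Y = 6.513 ✓
  X = 0.647 -> Y = 5.647 ✓
  X = 1.74 -> Y = 6.74 ✓
All samples match this transformation.

(c) X + 5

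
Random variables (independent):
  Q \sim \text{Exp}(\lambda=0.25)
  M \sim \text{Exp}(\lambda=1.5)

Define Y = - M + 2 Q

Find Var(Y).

For independent RVs: Var(aX + bY) = a²Var(X) + b²Var(Y)
Var(Q) = 16
Var(M) = 0.44444444
Var(Y) = 2²*16 + (-1)²*0.44444444
= 4*16 + 1*0.44444444 = 64.444444

64.444444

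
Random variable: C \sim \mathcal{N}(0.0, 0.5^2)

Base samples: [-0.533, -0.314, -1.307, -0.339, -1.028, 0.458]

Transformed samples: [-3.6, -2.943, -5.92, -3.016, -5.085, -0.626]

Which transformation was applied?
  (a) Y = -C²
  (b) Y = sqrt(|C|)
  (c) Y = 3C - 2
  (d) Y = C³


Checking option (c) Y = 3C - 2:
  C = -0.533 -> Y = -3.6 ✓
  C = -0.314 -> Y = -2.943 ✓
  C = -1.307 -> Y = -5.92 ✓
All samples match this transformation.

(c) 3C - 2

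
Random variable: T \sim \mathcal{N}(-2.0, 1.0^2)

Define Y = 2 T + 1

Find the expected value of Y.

For Y = 2T + 1:
E[Y] = 2 * E[T] + 1
E[T] = -2.0 = -2
E[Y] = 2 * (-2) + 1 = -3

-3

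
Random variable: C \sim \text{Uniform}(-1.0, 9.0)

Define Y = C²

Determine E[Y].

Using E[X²] = Var(X) + (E[X])²:
E[C] = 4
Var(C) = (9 + 1)^2/12 = 8.3333333
E[C²] = 8.3333333 + 4² = 8.3333333 + 16 = 24.333333

24.333333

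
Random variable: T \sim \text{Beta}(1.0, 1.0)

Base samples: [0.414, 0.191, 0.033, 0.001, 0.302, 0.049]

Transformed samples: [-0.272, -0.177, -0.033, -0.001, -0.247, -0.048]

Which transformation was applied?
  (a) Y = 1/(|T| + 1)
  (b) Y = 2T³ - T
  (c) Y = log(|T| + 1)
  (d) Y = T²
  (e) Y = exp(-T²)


Checking option (b) Y = 2T³ - T:
  T = 0.414 -> Y = -0.272 ✓
  T = 0.191 -> Y = -0.177 ✓
  T = 0.033 -> Y = -0.033 ✓
All samples match this transformation.

(b) 2T³ - T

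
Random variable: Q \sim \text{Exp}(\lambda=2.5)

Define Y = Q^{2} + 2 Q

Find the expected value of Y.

E[Y] = 1*E[Q²] + 2*E[Q]
E[Q] = 0.4
E[Q²] = Var(Q) + (E[Q])² = 0.16 + 0.16 = 0.32
E[Y] = 1*0.32 + 2*0.4 = 1.12

1.12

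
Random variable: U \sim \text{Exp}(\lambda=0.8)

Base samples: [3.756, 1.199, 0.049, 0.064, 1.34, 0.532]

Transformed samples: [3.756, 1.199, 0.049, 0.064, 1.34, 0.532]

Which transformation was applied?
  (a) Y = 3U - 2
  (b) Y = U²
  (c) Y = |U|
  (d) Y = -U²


Checking option (c) Y = |U|:
  U = 3.756 -> Y = 3.756 ✓
  U = 1.199 -> Y = 1.199 ✓
  U = 0.049 -> Y = 0.049 ✓
All samples match this transformation.

(c) |U|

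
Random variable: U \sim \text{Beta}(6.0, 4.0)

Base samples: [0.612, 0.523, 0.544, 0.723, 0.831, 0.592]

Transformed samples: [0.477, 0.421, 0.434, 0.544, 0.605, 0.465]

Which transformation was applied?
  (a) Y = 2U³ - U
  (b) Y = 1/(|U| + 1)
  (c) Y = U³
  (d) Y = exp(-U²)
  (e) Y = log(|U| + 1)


Checking option (e) Y = log(|U| + 1):
  U = 0.612 -> Y = 0.477 ✓
  U = 0.523 -> Y = 0.421 ✓
  U = 0.544 -> Y = 0.434 ✓
All samples match this transformation.

(e) log(|U| + 1)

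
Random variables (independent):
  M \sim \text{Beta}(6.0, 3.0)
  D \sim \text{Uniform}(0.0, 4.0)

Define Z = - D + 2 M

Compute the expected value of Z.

E[Z] = 2*E[M] - 1*E[D]
E[M] = 0.66666667
E[D] = 2
E[Z] = 2*0.66666667 - 1*2 = -0.66666667

-0.66666667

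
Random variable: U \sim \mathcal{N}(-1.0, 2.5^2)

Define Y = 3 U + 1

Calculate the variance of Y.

For Y = aU + b: Var(Y) = a² * Var(U)
Var(U) = 2.5^2 = 6.25
Var(Y) = 3² * 6.25 = 9 * 6.25 = 56.25

56.25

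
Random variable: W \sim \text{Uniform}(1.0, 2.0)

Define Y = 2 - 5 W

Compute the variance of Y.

For Y = aW + b: Var(Y) = a² * Var(W)
Var(W) = (2 - 1)^2/12 = 0.083333333
Var(Y) = (-5)² * 0.083333333 = 25 * 0.083333333 = 2.0833333

2.0833333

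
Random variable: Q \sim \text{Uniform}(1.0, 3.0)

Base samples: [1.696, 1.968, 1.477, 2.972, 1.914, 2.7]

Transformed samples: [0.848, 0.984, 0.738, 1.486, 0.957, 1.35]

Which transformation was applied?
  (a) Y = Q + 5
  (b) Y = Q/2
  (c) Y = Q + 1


Checking option (b) Y = Q/2:
  Q = 1.696 -> Y = 0.848 ✓
  Q = 1.968 -> Y = 0.984 ✓
  Q = 1.477 -> Y = 0.738 ✓
All samples match this transformation.

(b) Q/2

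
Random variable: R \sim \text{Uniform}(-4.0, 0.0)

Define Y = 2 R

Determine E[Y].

For Y = 2R:
E[Y] = 2 * E[R]
E[R] = (-4 + 0)/2 = -2
E[Y] = 2 * (-2) = -4

-4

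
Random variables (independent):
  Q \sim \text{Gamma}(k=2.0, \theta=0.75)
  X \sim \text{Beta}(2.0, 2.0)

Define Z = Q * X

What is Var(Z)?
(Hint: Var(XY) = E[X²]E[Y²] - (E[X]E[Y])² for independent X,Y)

Var(XY) = E[X²]E[Y²] - (E[X]E[Y])²
E[Q] = 1.5, Var(Q) = 1.125
E[X] = 0.5, Var(X) = 0.05
E[Q²] = 1.125 + 1.5² = 3.375
E[X²] = 0.05 + 0.5² = 0.3
Var(Z) = 3.375*0.3 - (1.5*0.5)²
= 1.0125 - 0.5625 = 0.45

0.45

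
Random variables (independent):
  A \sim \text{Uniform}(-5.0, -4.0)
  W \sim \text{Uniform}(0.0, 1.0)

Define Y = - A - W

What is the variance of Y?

For independent RVs: Var(aX + bY) = a²Var(X) + b²Var(Y)
Var(A) = 0.083333333
Var(W) = 0.083333333
Var(Y) = (-1)²*0.083333333 + (-1)²*0.083333333
= 1*0.083333333 + 1*0.083333333 = 0.16666667

0.16666667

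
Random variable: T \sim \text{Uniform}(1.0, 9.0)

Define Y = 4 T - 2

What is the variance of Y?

For Y = aT + b: Var(Y) = a² * Var(T)
Var(T) = (9 - 1)^2/12 = 5.3333333
Var(Y) = 4² * 5.3333333 = 16 * 5.3333333 = 85.333333

85.333333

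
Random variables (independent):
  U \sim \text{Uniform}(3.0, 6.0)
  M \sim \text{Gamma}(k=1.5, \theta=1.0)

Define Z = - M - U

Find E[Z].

E[Z] = -1*E[U] - 1*E[M]
E[U] = 4.5
E[M] = 1.5
E[Z] = -1*4.5 - 1*1.5 = -6

-6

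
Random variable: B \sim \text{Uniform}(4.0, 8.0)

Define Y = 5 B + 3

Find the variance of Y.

For Y = aB + b: Var(Y) = a² * Var(B)
Var(B) = (8 - 4)^2/12 = 1.3333333
Var(Y) = 5² * 1.3333333 = 25 * 1.3333333 = 33.333333

33.333333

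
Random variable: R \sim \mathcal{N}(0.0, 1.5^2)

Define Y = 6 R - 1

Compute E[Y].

For Y = 6R - 1:
E[Y] = 6 * E[R] - 1
E[R] = 0.0 = 0
E[Y] = 6 * 0 - 1 = -1

-1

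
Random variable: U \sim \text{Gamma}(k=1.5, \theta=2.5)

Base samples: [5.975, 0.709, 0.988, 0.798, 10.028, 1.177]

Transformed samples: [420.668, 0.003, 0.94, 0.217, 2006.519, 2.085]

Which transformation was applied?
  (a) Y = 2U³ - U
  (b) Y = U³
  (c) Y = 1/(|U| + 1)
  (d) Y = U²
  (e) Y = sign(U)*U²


Checking option (a) Y = 2U³ - U:
  U = 5.975 -> Y = 420.668 ✓
  U = 0.709 -> Y = 0.003 ✓
  U = 0.988 -> Y = 0.94 ✓
All samples match this transformation.

(a) 2U³ - U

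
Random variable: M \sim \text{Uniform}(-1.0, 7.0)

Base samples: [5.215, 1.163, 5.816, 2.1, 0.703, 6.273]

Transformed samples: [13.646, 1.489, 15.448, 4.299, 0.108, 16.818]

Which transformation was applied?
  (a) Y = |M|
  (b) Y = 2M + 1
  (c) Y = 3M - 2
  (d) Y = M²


Checking option (c) Y = 3M - 2:
  M = 5.215 -> Y = 13.646 ✓
  M = 1.163 -> Y = 1.489 ✓
  M = 5.816 -> Y = 15.448 ✓
All samples match this transformation.

(c) 3M - 2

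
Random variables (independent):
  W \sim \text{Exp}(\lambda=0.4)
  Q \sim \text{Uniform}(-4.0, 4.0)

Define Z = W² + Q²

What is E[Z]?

E[Z] = E[W²] + E[Q²]
E[W²] = Var(W) + E[W]² = 6.25 + 6.25 = 12.5
E[Q²] = Var(Q) + E[Q]² = 5.3333333 + 0 = 5.3333333
E[Z] = 12.5 + 5.3333333 = 17.833333

17.833333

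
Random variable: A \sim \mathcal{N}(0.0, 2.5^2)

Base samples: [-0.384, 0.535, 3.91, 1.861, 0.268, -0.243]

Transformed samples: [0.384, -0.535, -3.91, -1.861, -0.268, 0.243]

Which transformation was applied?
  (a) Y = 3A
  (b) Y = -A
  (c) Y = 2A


Checking option (b) Y = -A:
  A = -0.384 -> Y = 0.384 ✓
  A = 0.535 -> Y = -0.535 ✓
  A = 3.91 -> Y = -3.91 ✓
All samples match this transformation.

(b) -A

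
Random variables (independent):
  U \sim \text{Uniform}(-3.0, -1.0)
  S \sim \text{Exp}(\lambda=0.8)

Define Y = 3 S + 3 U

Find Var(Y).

For independent RVs: Var(aX + bY) = a²Var(X) + b²Var(Y)
Var(U) = 0.33333333
Var(S) = 1.5625
Var(Y) = 3²*0.33333333 + 3²*1.5625
= 9*0.33333333 + 9*1.5625 = 17.0625

17.0625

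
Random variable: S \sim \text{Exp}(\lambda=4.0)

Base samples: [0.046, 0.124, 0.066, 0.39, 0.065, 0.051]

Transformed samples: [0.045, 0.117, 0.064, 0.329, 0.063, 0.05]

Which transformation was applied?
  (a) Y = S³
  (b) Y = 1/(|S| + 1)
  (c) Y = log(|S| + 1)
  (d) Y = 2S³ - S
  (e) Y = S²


Checking option (c) Y = log(|S| + 1):
  S = 0.046 -> Y = 0.045 ✓
  S = 0.124 -> Y = 0.117 ✓
  S = 0.066 -> Y = 0.064 ✓
All samples match this transformation.

(c) log(|S| + 1)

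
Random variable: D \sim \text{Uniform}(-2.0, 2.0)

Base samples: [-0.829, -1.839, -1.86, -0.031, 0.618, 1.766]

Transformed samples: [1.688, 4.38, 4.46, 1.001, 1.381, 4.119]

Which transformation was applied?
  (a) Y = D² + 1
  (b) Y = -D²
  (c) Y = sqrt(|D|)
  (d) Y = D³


Checking option (a) Y = D² + 1:
  D = -0.829 -> Y = 1.688 ✓
  D = -1.839 -> Y = 4.38 ✓
  D = -1.86 -> Y = 4.46 ✓
All samples match this transformation.

(a) D² + 1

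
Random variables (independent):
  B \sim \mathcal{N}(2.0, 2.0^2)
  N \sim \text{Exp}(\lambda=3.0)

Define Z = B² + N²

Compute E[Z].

E[Z] = E[B²] + E[N²]
E[B²] = Var(B) + E[B]² = 4 + 4 = 8
E[N²] = Var(N) + E[N]² = 0.11111111 + 0.11111111 = 0.22222222
E[Z] = 8 + 0.22222222 = 8.2222222

8.2222222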